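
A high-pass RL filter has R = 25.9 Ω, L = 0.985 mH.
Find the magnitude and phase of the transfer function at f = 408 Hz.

Step 1 — Angular frequency: ω = 2π·408 = 2564 rad/s.
Step 2 — Transfer function: H(jω) = jωL/(R + jωL).
Step 3 — Numerator jωL = j·2.525; denominator R + jωL = 25.9 + j2.525.
Step 4 — H = 0.009416 + j0.09658.
Step 5 — Magnitude: |H| = 0.09703 (-20.3 dB); phase: φ = 84.4°.

|H| = 0.09703 (-20.3 dB), φ = 84.4°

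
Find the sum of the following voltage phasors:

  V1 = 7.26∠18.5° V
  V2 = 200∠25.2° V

Step 1 — Convert each phasor to rectangular form:
  V1 = 7.26·(cos(18.5°) + j·sin(18.5°)) = 6.885 + j2.304 V
  V2 = 200·(cos(25.2°) + j·sin(25.2°)) = 181 + j85.16 V
Step 2 — Sum components: V_total = 187.9 + j87.46 V.
Step 3 — Convert to polar: |V_total| = 207.2 V, ∠V_total = 25.0°.

V_total = 207.2∠25.0° V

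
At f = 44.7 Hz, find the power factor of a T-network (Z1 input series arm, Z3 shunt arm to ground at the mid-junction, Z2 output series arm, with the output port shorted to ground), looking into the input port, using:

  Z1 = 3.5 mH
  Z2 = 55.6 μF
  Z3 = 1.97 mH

Step 1 — Angular frequency: ω = 2π·f = 2π·44.7 = 280.9 rad/s.
Step 2 — Component impedances:
  Z1: Z = jωL = j·280.9·0.0035 = 0 + j0.983 Ω
  Z2: Z = 1/(jωC) = -j/(ω·C) = 0 - j64.04 Ω
  Z3: Z = jωL = j·280.9·0.00197 = 0 + j0.5533 Ω
Step 3 — With the output port shorted to ground, the output series arm Z2 runs from the junction to ground; the shunt arm Z3 also runs from the junction to ground. They appear in parallel: Z3 || Z2 = 0 + j0.5581 Ω.
Step 4 — Series with input arm Z1: Z_in = Z1 + (Z3 || Z2) = 0 + j1.541 Ω = 1.541∠90.0° Ω.
Step 5 — Power factor: PF = cos(φ) = Re(Z)/|Z| = 0/1.541 = 0.
Step 6 — Type: Im(Z) = 1.541 ⇒ lagging (phase φ = 90.0°).

PF = 0 (lagging, φ = 90.0°)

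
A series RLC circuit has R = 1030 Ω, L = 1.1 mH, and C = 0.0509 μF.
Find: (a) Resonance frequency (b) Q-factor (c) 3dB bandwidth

Step 1 — Resonance: ω₀ = 1/√(LC) = 1/√(0.0011·5.09e-08) = 1.336e+05 rad/s.
Step 2 — f₀ = ω₀/(2π) = 2.127e+04 Hz.
Step 3 — Series Q: Q = ω₀L/R = 1.336e+05·0.0011/1030 = 0.1427.
Step 4 — Bandwidth: Δω = ω₀/Q = 9.364e+05 rad/s; BW = Δω/(2π) = 1.49e+05 Hz.

(a) f₀ = 2.127e+04 Hz  (b) Q = 0.1427  (c) BW = 1.49e+05 Hz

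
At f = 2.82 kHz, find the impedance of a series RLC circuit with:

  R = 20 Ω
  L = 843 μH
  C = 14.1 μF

Step 1 — Angular frequency: ω = 2π·f = 2π·2820 = 1.772e+04 rad/s.
Step 2 — Component impedances:
  R: Z = R = 20 Ω
  L: Z = jωL = j·1.772e+04·0.000843 = 0 + j14.94 Ω
  C: Z = 1/(jωC) = -j/(ω·C) = 0 - j4.003 Ω
Step 3 — Series combination: Z_total = R + L + C = 20 + j10.93 Ω = 22.79∠28.7° Ω.

Z = 20 + j10.93 Ω = 22.79∠28.7° Ω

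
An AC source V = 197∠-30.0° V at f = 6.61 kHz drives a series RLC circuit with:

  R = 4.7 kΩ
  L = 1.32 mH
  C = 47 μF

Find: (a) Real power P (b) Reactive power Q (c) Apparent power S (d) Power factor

Step 1 — Angular frequency: ω = 2π·f = 2π·6610 = 4.153e+04 rad/s.
Step 2 — Component impedances:
  R: Z = R = 4700 Ω
  L: Z = jωL = j·4.153e+04·0.00132 = 0 + j54.82 Ω
  C: Z = 1/(jωC) = -j/(ω·C) = 0 - j0.5123 Ω
Step 3 — Series combination: Z_total = R + L + C = 4700 + j54.31 Ω = 4700∠0.7° Ω.
Step 4 — Source phasor: V = 197∠-30.0° V = 170.6 - j98.5 V.
Step 5 — Current: I = V / Z = 0.03605 - j0.02137 A = 0.04191∠-30.7° A.
Step 6 — Complex power: S = V·I* = 8.256 + j0.0954 VA.
Step 7 — Real power: P = Re(S) = 8.256 W.
Step 8 — Reactive power: Q = Im(S) = 0.0954 VAR.
Step 9 — Apparent power: |S| = 8.257 VA.
Step 10 — Power factor: PF = P/|S| = 0.9999 (lagging).

(a) P = 8.256 W  (b) Q = 0.0954 VAR  (c) S = 8.257 VA  (d) PF = 0.9999 (lagging)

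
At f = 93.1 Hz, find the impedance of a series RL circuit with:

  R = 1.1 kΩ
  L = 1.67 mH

Step 1 — Angular frequency: ω = 2π·f = 2π·93.1 = 585 rad/s.
Step 2 — Component impedances:
  R: Z = R = 1100 Ω
  L: Z = jωL = j·585·0.00167 = 0 + j0.9769 Ω
Step 3 — Series combination: Z_total = R + L = 1100 + j0.9769 Ω = 1100∠0.1° Ω.

Z = 1100 + j0.9769 Ω = 1100∠0.1° Ω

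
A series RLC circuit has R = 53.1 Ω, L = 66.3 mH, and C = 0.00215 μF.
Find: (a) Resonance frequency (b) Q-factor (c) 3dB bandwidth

Step 1 — Resonance: ω₀ = 1/√(LC) = 1/√(0.0663·2.15e-09) = 8.376e+04 rad/s.
Step 2 — f₀ = ω₀/(2π) = 1.333e+04 Hz.
Step 3 — Series Q: Q = ω₀L/R = 8.376e+04·0.0663/53.1 = 104.6.
Step 4 — Bandwidth: Δω = ω₀/Q = 800.9 rad/s; BW = Δω/(2π) = 127.5 Hz.

(a) f₀ = 1.333e+04 Hz  (b) Q = 104.6  (c) BW = 127.5 Hz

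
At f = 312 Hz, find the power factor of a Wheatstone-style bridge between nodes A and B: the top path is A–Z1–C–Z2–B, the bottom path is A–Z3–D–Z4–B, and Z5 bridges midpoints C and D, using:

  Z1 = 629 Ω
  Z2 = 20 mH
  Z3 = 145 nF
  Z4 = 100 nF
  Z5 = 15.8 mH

Step 1 — Angular frequency: ω = 2π·f = 2π·312 = 1960 rad/s.
Step 2 — Component impedances:
  Z1: Z = R = 629 Ω
  Z2: Z = jωL = j·1960·0.02 = 0 + j39.21 Ω
  Z3: Z = 1/(jωC) = -j/(ω·C) = 0 - j3518 Ω
  Z4: Z = 1/(jωC) = -j/(ω·C) = 0 - j5101 Ω
  Z5: Z = jωL = j·1960·0.0158 = 0 + j30.97 Ω
Step 3 — Bridge requires nodal analysis (the Z5 bridge couples midpoints C and D, so the two paths cannot be reduced to a simple series/parallel combination). Setting node B to ground and injecting 1 A at node A, the 3-node admittance system at A, C, D solves to V_A = Z_AB = 609.1 - j70.36 Ω = 613.1∠-6.6° Ω.
Step 4 — Power factor: PF = cos(φ) = Re(Z)/|Z| = 609.09/613.14 = 0.9934.
Step 5 — Type: Im(Z) = -70.36 ⇒ leading (phase φ = -6.6°).

PF = 0.9934 (leading, φ = -6.6°)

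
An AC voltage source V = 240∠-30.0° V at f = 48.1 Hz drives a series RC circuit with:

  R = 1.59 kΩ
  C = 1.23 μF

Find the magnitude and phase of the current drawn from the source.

Step 1 — Angular frequency: ω = 2π·f = 2π·48.1 = 302.2 rad/s.
Step 2 — Component impedances:
  R: Z = R = 1590 Ω
  C: Z = 1/(jωC) = -j/(ω·C) = 0 - j2690 Ω
Step 3 — Series combination: Z_total = R + C = 1590 - j2690 Ω = 3125∠-59.4° Ω.
Step 4 — Source phasor: V = 240∠-30.0° V = 207.8 - j120 V.
Step 5 — Ohm's law: I = V / Z_total = (207.8 - j120) / (1590 - j2690) = 0.0669 + j0.03772 A.
Step 6 — Convert to polar: |I| = 0.0768 A, ∠I = 29.4°.

I = 0.0768∠29.4° A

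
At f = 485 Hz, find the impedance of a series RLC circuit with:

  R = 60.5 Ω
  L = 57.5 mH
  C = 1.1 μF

Step 1 — Angular frequency: ω = 2π·f = 2π·485 = 3047 rad/s.
Step 2 — Component impedances:
  R: Z = R = 60.5 Ω
  L: Z = jωL = j·3047·0.0575 = 0 + j175.2 Ω
  C: Z = 1/(jωC) = -j/(ω·C) = 0 - j298.3 Ω
Step 3 — Series combination: Z_total = R + L + C = 60.5 - j123.1 Ω = 137.2∠-63.8° Ω.

Z = 60.5 - j123.1 Ω = 137.2∠-63.8° Ω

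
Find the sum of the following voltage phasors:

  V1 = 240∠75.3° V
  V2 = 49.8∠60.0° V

Step 1 — Convert each phasor to rectangular form:
  V1 = 240·(cos(75.3°) + j·sin(75.3°)) = 60.9 + j232.1 V
  V2 = 49.8·(cos(60.0°) + j·sin(60.0°)) = 24.9 + j43.13 V
Step 2 — Sum components: V_total = 85.8 + j275.3 V.
Step 3 — Convert to polar: |V_total| = 288.3 V, ∠V_total = 72.7°.

V_total = 288.3∠72.7° V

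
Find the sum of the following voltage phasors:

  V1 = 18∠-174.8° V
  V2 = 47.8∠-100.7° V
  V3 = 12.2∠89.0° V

Step 1 — Convert each phasor to rectangular form:
  V1 = 18·(cos(-174.8°) + j·sin(-174.8°)) = -17.93 - j1.631 V
  V2 = 47.8·(cos(-100.7°) + j·sin(-100.7°)) = -8.875 - j46.97 V
  V3 = 12.2·(cos(89.0°) + j·sin(89.0°)) = 0.2129 + j12.2 V
Step 2 — Sum components: V_total = -26.59 - j36.4 V.
Step 3 — Convert to polar: |V_total| = 45.08 V, ∠V_total = -126.1°.

V_total = 45.08∠-126.1° V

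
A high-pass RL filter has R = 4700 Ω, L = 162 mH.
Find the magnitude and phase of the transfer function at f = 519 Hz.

Step 1 — Angular frequency: ω = 2π·519 = 3261 rad/s.
Step 2 — Transfer function: H(jω) = jωL/(R + jωL).
Step 3 — Numerator jωL = j·528.3; denominator R + jωL = 4700 + j528.3.
Step 4 — H = 0.01248 + j0.111.
Step 5 — Magnitude: |H| = 0.1117 (-19.0 dB); phase: φ = 83.6°.

|H| = 0.1117 (-19.0 dB), φ = 83.6°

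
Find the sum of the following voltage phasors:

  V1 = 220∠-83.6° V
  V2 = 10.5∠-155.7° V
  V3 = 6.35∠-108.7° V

Step 1 — Convert each phasor to rectangular form:
  V1 = 220·(cos(-83.6°) + j·sin(-83.6°)) = 24.52 - j218.6 V
  V2 = 10.5·(cos(-155.7°) + j·sin(-155.7°)) = -9.57 - j4.321 V
  V3 = 6.35·(cos(-108.7°) + j·sin(-108.7°)) = -2.036 - j6.015 V
Step 2 — Sum components: V_total = 12.92 - j229 V.
Step 3 — Convert to polar: |V_total| = 229.3 V, ∠V_total = -86.8°.

V_total = 229.3∠-86.8° V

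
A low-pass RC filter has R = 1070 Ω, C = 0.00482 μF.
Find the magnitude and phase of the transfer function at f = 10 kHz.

Step 1 — Angular frequency: ω = 2π·1e+04 = 6.283e+04 rad/s.
Step 2 — Transfer function: H(jω) = 1/(1 + jωRC).
Step 3 — Denominator: 1 + jωRC = 1 + j·6.283e+04·1070·4.82e-09 = 1 + j0.324.
Step 4 — H = 0.905 - j0.2933.
Step 5 — Magnitude: |H| = 0.9513 (-0.4 dB); phase: φ = -18.0°.

|H| = 0.9513 (-0.4 dB), φ = -18.0°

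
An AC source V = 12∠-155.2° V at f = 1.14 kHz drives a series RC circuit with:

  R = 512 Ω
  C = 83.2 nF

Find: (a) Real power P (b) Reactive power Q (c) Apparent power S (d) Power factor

Step 1 — Angular frequency: ω = 2π·f = 2π·1140 = 7163 rad/s.
Step 2 — Component impedances:
  R: Z = R = 512 Ω
  C: Z = 1/(jωC) = -j/(ω·C) = 0 - j1678 Ω
Step 3 — Series combination: Z_total = R + C = 512 - j1678 Ω = 1754∠-73.0° Ω.
Step 4 — Source phasor: V = 12∠-155.2° V = -10.89 - j5.033 V.
Step 5 — Current: I = V / Z = 0.0009321 - j0.006776 A = 0.00684∠-82.2° A.
Step 6 — Complex power: S = V·I* = 0.02395 - j0.07851 VA.
Step 7 — Real power: P = Re(S) = 0.02395 W.
Step 8 — Reactive power: Q = Im(S) = -0.07851 VAR.
Step 9 — Apparent power: |S| = 0.08208 VA.
Step 10 — Power factor: PF = P/|S| = 0.2918 (leading).

(a) P = 0.02395 W  (b) Q = -0.07851 VAR  (c) S = 0.08208 VA  (d) PF = 0.2918 (leading)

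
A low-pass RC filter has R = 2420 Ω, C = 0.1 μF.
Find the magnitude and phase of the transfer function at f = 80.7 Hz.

Step 1 — Angular frequency: ω = 2π·80.7 = 507.1 rad/s.
Step 2 — Transfer function: H(jω) = 1/(1 + jωRC).
Step 3 — Denominator: 1 + jωRC = 1 + j·507.1·2420·1e-07 = 1 + j0.1227.
Step 4 — H = 0.9852 - j0.1209.
Step 5 — Magnitude: |H| = 0.9926 (-0.1 dB); phase: φ = -7.0°.

|H| = 0.9926 (-0.1 dB), φ = -7.0°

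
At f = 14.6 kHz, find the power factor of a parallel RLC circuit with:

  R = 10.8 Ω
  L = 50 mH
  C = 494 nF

Step 1 — Angular frequency: ω = 2π·f = 2π·1.46e+04 = 9.173e+04 rad/s.
Step 2 — Component impedances:
  R: Z = R = 10.8 Ω
  L: Z = jωL = j·9.173e+04·0.05 = 0 + j4587 Ω
  C: Z = 1/(jωC) = -j/(ω·C) = 0 - j22.07 Ω
Step 3 — Parallel combination: 1/Z_total = 1/R + 1/L + 1/C; Z_total = 8.729 - j4.252 Ω = 9.71∠-26.0° Ω.
Step 4 — Power factor: PF = cos(φ) = Re(Z)/|Z| = 8.729/9.71 = 0.899.
Step 5 — Type: Im(Z) = -4.252 ⇒ leading (phase φ = -26.0°).

PF = 0.899 (leading, φ = -26.0°)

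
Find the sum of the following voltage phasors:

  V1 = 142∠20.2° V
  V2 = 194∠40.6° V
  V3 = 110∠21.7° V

Step 1 — Convert each phasor to rectangular form:
  V1 = 142·(cos(20.2°) + j·sin(20.2°)) = 133.3 + j49.03 V
  V2 = 194·(cos(40.6°) + j·sin(40.6°)) = 147.3 + j126.3 V
  V3 = 110·(cos(21.7°) + j·sin(21.7°)) = 102.2 + j40.67 V
Step 2 — Sum components: V_total = 382.8 + j216 V.
Step 3 — Convert to polar: |V_total| = 439.5 V, ∠V_total = 29.4°.

V_total = 439.5∠29.4° V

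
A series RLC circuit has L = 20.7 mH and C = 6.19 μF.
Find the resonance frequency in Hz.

Step 1 — Resonance condition Im(Z)=0 gives ω₀ = 1/√(LC).
Step 2 — ω₀ = 1/√(0.0207·6.19e-06) = 2794 rad/s.
Step 3 — f₀ = ω₀/(2π) = 444.6 Hz.

f₀ = 444.6 Hz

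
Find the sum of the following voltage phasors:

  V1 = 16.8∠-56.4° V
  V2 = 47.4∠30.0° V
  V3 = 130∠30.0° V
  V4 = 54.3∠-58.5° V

Step 1 — Convert each phasor to rectangular form:
  V1 = 16.8·(cos(-56.4°) + j·sin(-56.4°)) = 9.297 - j13.99 V
  V2 = 47.4·(cos(30.0°) + j·sin(30.0°)) = 41.05 + j23.7 V
  V3 = 130·(cos(30.0°) + j·sin(30.0°)) = 112.6 + j65 V
  V4 = 54.3·(cos(-58.5°) + j·sin(-58.5°)) = 28.37 - j46.3 V
Step 2 — Sum components: V_total = 191.3 + j28.41 V.
Step 3 — Convert to polar: |V_total| = 193.4 V, ∠V_total = 8.4°.

V_total = 193.4∠8.4° V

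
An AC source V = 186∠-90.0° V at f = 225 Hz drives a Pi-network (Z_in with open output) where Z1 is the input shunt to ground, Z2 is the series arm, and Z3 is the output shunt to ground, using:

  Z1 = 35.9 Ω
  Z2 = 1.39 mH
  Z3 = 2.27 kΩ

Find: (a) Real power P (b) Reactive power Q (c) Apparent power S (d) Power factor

Step 1 — Angular frequency: ω = 2π·f = 2π·225 = 1414 rad/s.
Step 2 — Component impedances:
  Z1: Z = R = 35.9 Ω
  Z2: Z = jωL = j·1414·0.00139 = 0 + j1.965 Ω
  Z3: Z = R = 2270 Ω
Step 3 — With open output, the series arm Z2 and the output shunt Z3 appear in series to ground: Z2 + Z3 = 2270 + j1.965 Ω.
Step 4 — Parallel with input shunt Z1: Z_in = Z1 || (Z2 + Z3) = 35.34 + j0.0004763 Ω = 35.34∠0.0° Ω.
Step 5 — Source phasor: V = 186∠-90.0° V = 0 - j186 V.
Step 6 — Current: I = V / Z = -7.093e-05 - j5.263 A = 5.263∠-90.0° A.
Step 7 — Complex power: S = V·I* = 978.9 + j0.01319 VA.
Step 8 — Real power: P = Re(S) = 978.9 W.
Step 9 — Reactive power: Q = Im(S) = 0.01319 VAR.
Step 10 — Apparent power: |S| = 978.9 VA.
Step 11 — Power factor: PF = P/|S| = 1 (lagging).

(a) P = 978.9 W  (b) Q = 0.01319 VAR  (c) S = 978.9 VA  (d) PF = 1 (lagging)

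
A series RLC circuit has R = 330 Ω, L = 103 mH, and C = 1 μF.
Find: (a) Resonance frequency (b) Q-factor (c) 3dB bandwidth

Step 1 — Resonance condition Im(Z)=0 gives ω₀ = 1/√(LC).
Step 2 — ω₀ = 1/√(0.103·1e-06) = 3116 rad/s.
Step 3 — f₀ = ω₀/(2π) = 495.9 Hz.
Step 4 — Series Q: Q = ω₀L/R = 3116·0.103/330 = 0.9725.
Step 5 — 3dB bandwidth: Δω = ω₀/Q = 3204 rad/s; BW = Δω/(2π) = 509.9 Hz.

(a) f₀ = 495.9 Hz  (b) Q = 0.9725  (c) BW = 509.9 Hz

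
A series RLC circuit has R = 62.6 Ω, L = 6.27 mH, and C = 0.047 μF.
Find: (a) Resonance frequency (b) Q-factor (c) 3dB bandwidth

Step 1 — Resonance: ω₀ = 1/√(LC) = 1/√(0.00627·4.7e-08) = 5.825e+04 rad/s.
Step 2 — f₀ = ω₀/(2π) = 9271 Hz.
Step 3 — Series Q: Q = ω₀L/R = 5.825e+04·0.00627/62.6 = 5.835.
Step 4 — Bandwidth: Δω = ω₀/Q = 9984 rad/s; BW = Δω/(2π) = 1589 Hz.

(a) f₀ = 9271 Hz  (b) Q = 5.835  (c) BW = 1589 Hz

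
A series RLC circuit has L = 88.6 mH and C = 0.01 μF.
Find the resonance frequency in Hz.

Step 1 — Resonance condition Im(Z)=0 gives ω₀ = 1/√(LC).
Step 2 — ω₀ = 1/√(0.0886·1e-08) = 3.36e+04 rad/s.
Step 3 — f₀ = ω₀/(2π) = 5347 Hz.

f₀ = 5347 Hz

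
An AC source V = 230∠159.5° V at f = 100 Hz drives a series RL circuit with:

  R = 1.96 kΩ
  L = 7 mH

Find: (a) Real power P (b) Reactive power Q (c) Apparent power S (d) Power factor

Step 1 — Angular frequency: ω = 2π·f = 2π·100 = 628.3 rad/s.
Step 2 — Component impedances:
  R: Z = R = 1960 Ω
  L: Z = jωL = j·628.3·0.007 = 0 + j4.398 Ω
Step 3 — Series combination: Z_total = R + L = 1960 + j4.398 Ω = 1960∠0.1° Ω.
Step 4 — Source phasor: V = 230∠159.5° V = -215.4 + j80.55 V.
Step 5 — Current: I = V / Z = -0.1098 + j0.04134 A = 0.1173∠159.4° A.
Step 6 — Complex power: S = V·I* = 26.99 + j0.06056 VA.
Step 7 — Real power: P = Re(S) = 26.99 W.
Step 8 — Reactive power: Q = Im(S) = 0.06056 VAR.
Step 9 — Apparent power: |S| = 26.99 VA.
Step 10 — Power factor: PF = P/|S| = 1 (lagging).

(a) P = 26.99 W  (b) Q = 0.06056 VAR  (c) S = 26.99 VA  (d) PF = 1 (lagging)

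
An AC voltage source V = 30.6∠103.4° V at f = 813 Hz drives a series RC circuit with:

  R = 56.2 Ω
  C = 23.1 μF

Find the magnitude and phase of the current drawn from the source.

Step 1 — Angular frequency: ω = 2π·f = 2π·813 = 5108 rad/s.
Step 2 — Component impedances:
  R: Z = R = 56.2 Ω
  C: Z = 1/(jωC) = -j/(ω·C) = 0 - j8.475 Ω
Step 3 — Series combination: Z_total = R + C = 56.2 - j8.475 Ω = 56.84∠-8.6° Ω.
Step 4 — Source phasor: V = 30.6∠103.4° V = -7.091 + j29.77 V.
Step 5 — Ohm's law: I = V / Z_total = (-7.091 + j29.77) / (56.2 - j8.475) = -0.2015 + j0.4993 A.
Step 6 — Convert to polar: |I| = 0.5384 A, ∠I = 112.0°.

I = 0.5384∠112.0° A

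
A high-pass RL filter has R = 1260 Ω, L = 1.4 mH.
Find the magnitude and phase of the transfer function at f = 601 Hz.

Step 1 — Angular frequency: ω = 2π·601 = 3776 rad/s.
Step 2 — Transfer function: H(jω) = jωL/(R + jωL).
Step 3 — Numerator jωL = j·5.287; denominator R + jωL = 1260 + j5.287.
Step 4 — H = 1.76e-05 + j0.004196.
Step 5 — Magnitude: |H| = 0.004196 (-47.5 dB); phase: φ = 89.8°.

|H| = 0.004196 (-47.5 dB), φ = 89.8°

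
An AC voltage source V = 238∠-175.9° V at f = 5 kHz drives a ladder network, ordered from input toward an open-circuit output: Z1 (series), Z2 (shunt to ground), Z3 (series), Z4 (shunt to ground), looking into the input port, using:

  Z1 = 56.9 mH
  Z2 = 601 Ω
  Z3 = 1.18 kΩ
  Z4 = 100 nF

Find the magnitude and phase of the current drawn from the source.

Step 1 — Angular frequency: ω = 2π·f = 2π·5000 = 3.142e+04 rad/s.
Step 2 — Component impedances:
  Z1: Z = jωL = j·3.142e+04·0.0569 = 0 + j1788 Ω
  Z2: Z = R = 601 Ω
  Z3: Z = R = 1180 Ω
  Z4: Z = 1/(jωC) = -j/(ω·C) = 0 - j318.3 Ω
Step 3 — Ladder network (open output): work backward from the far end, alternating series and parallel combinations. Z_in = 404.5 + j1752 Ω = 1799∠77.0° Ω.
Step 4 — Source phasor: V = 238∠-175.9° V = -237.4 - j17.02 V.
Step 5 — Ohm's law: I = V / Z_total = (-237.4 - j17.02) / (404.5 + j1752) = -0.0389 + j0.1265 A.
Step 6 — Convert to polar: |I| = 0.1323 A, ∠I = 107.1°.

I = 0.1323∠107.1° A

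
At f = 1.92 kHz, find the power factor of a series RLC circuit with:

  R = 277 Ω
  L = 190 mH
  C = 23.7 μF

Step 1 — Angular frequency: ω = 2π·f = 2π·1920 = 1.206e+04 rad/s.
Step 2 — Component impedances:
  R: Z = R = 277 Ω
  L: Z = jωL = j·1.206e+04·0.19 = 0 + j2292 Ω
  C: Z = 1/(jωC) = -j/(ω·C) = 0 - j3.498 Ω
Step 3 — Series combination: Z_total = R + L + C = 277 + j2289 Ω = 2305∠83.1° Ω.
Step 4 — Power factor: PF = cos(φ) = Re(Z)/|Z| = 277/2305 = 0.1202.
Step 5 — Type: Im(Z) = 2289 ⇒ lagging (phase φ = 83.1°).

PF = 0.1202 (lagging, φ = 83.1°)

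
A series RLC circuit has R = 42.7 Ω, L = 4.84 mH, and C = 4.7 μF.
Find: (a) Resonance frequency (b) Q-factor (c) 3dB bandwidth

Step 1 — Resonance: ω₀ = 1/√(LC) = 1/√(0.00484·4.7e-06) = 6630 rad/s.
Step 2 — f₀ = ω₀/(2π) = 1055 Hz.
Step 3 — Series Q: Q = ω₀L/R = 6630·0.00484/42.7 = 0.7515.
Step 4 — Bandwidth: Δω = ω₀/Q = 8822 rad/s; BW = Δω/(2π) = 1404 Hz.

(a) f₀ = 1055 Hz  (b) Q = 0.7515  (c) BW = 1404 Hz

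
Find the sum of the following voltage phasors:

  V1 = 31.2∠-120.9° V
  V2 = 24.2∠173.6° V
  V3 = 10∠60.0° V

Step 1 — Convert each phasor to rectangular form:
  V1 = 31.2·(cos(-120.9°) + j·sin(-120.9°)) = -16.02 - j26.77 V
  V2 = 24.2·(cos(173.6°) + j·sin(173.6°)) = -24.05 + j2.698 V
  V3 = 10·(cos(60.0°) + j·sin(60.0°)) = 5 + j8.66 V
Step 2 — Sum components: V_total = -35.07 - j15.41 V.
Step 3 — Convert to polar: |V_total| = 38.31 V, ∠V_total = -156.3°.

V_total = 38.31∠-156.3° V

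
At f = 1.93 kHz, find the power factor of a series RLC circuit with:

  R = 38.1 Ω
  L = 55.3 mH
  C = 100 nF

Step 1 — Angular frequency: ω = 2π·f = 2π·1930 = 1.213e+04 rad/s.
Step 2 — Component impedances:
  R: Z = R = 38.1 Ω
  L: Z = jωL = j·1.213e+04·0.0553 = 0 + j670.6 Ω
  C: Z = 1/(jωC) = -j/(ω·C) = 0 - j824.6 Ω
Step 3 — Series combination: Z_total = R + L + C = 38.1 - j154 Ω = 158.7∠-76.1° Ω.
Step 4 — Power factor: PF = cos(φ) = Re(Z)/|Z| = 38.1/158.7 = 0.2401.
Step 5 — Type: Im(Z) = -154 ⇒ leading (phase φ = -76.1°).

PF = 0.2401 (leading, φ = -76.1°)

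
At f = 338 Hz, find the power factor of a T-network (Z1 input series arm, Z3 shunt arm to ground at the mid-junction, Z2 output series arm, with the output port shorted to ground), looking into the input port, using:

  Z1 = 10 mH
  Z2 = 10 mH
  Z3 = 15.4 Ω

Step 1 — Angular frequency: ω = 2π·f = 2π·338 = 2124 rad/s.
Step 2 — Component impedances:
  Z1: Z = jωL = j·2124·0.01 = 0 + j21.24 Ω
  Z2: Z = jωL = j·2124·0.01 = 0 + j21.24 Ω
  Z3: Z = R = 15.4 Ω
Step 3 — With the output port shorted to ground, the output series arm Z2 runs from the junction to ground; the shunt arm Z3 also runs from the junction to ground. They appear in parallel: Z3 || Z2 = 10.09 + j7.319 Ω.
Step 4 — Series with input arm Z1: Z_in = Z1 + (Z3 || Z2) = 10.09 + j28.56 Ω = 30.29∠70.5° Ω.
Step 5 — Power factor: PF = cos(φ) = Re(Z)/|Z| = 10.093/30.287 = 0.3332.
Step 6 — Type: Im(Z) = 28.56 ⇒ lagging (phase φ = 70.5°).

PF = 0.3332 (lagging, φ = 70.5°)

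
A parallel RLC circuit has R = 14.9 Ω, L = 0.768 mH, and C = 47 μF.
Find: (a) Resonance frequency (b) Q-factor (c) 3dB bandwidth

Step 1 — Resonance: ω₀ = 1/√(LC) = 1/√(0.000768·4.7e-05) = 5263 rad/s.
Step 2 — f₀ = ω₀/(2π) = 837.7 Hz.
Step 3 — Parallel Q: Q = R/(ω₀L) = 14.9/(5263·0.000768) = 3.686.
Step 4 — Bandwidth: Δω = ω₀/Q = 1428 rad/s; BW = Δω/(2π) = 227.3 Hz.

(a) f₀ = 837.7 Hz  (b) Q = 3.686  (c) BW = 227.3 Hz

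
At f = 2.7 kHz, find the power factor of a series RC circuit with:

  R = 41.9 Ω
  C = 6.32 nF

Step 1 — Angular frequency: ω = 2π·f = 2π·2700 = 1.696e+04 rad/s.
Step 2 — Component impedances:
  R: Z = R = 41.9 Ω
  C: Z = 1/(jωC) = -j/(ω·C) = 0 - j9327 Ω
Step 3 — Series combination: Z_total = R + C = 41.9 - j9327 Ω = 9327∠-89.7° Ω.
Step 4 — Power factor: PF = cos(φ) = Re(Z)/|Z| = 41.9/9327 = 0.004492.
Step 5 — Type: Im(Z) = -9327 ⇒ leading (phase φ = -89.7°).

PF = 0.004492 (leading, φ = -89.7°)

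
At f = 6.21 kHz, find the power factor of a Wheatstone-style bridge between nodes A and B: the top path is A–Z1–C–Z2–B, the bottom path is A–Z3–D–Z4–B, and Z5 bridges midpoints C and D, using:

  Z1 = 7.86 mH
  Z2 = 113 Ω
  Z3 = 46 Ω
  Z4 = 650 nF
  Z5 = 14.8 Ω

Step 1 — Angular frequency: ω = 2π·f = 2π·6210 = 3.902e+04 rad/s.
Step 2 — Component impedances:
  Z1: Z = jωL = j·3.902e+04·0.00786 = 0 + j306.7 Ω
  Z2: Z = R = 113 Ω
  Z3: Z = R = 46 Ω
  Z4: Z = 1/(jωC) = -j/(ω·C) = 0 - j39.43 Ω
  Z5: Z = R = 14.8 Ω
Step 3 — Bridge requires nodal analysis (the Z5 bridge couples midpoints C and D, so the two paths cannot be reduced to a simple series/parallel combination). Setting node B to ground and injecting 1 A at node A, the 3-node admittance system at A, C, D solves to V_A = Z_AB = 57 - j28.78 Ω = 63.85∠-26.8° Ω.
Step 4 — Power factor: PF = cos(φ) = Re(Z)/|Z| = 57/63.85 = 0.8927.
Step 5 — Type: Im(Z) = -28.78 ⇒ leading (phase φ = -26.8°).

PF = 0.8927 (leading, φ = -26.8°)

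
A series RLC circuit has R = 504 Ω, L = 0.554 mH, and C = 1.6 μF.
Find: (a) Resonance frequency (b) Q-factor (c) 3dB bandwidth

Step 1 — Resonance condition Im(Z)=0 gives ω₀ = 1/√(LC).
Step 2 — ω₀ = 1/√(0.000554·1.6e-06) = 3.359e+04 rad/s.
Step 3 — f₀ = ω₀/(2π) = 5346 Hz.
Step 4 — Series Q: Q = ω₀L/R = 3.359e+04·0.000554/504 = 0.03692.
Step 5 — 3dB bandwidth: Δω = ω₀/Q = 9.097e+05 rad/s; BW = Δω/(2π) = 1.448e+05 Hz.

(a) f₀ = 5346 Hz  (b) Q = 0.03692  (c) BW = 1.448e+05 Hz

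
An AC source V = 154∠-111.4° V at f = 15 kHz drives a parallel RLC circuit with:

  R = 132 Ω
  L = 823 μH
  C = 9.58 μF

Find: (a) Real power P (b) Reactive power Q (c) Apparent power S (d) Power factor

Step 1 — Angular frequency: ω = 2π·f = 2π·1.5e+04 = 9.425e+04 rad/s.
Step 2 — Component impedances:
  R: Z = R = 132 Ω
  L: Z = jωL = j·9.425e+04·0.000823 = 0 + j77.57 Ω
  C: Z = 1/(jωC) = -j/(ω·C) = 0 - j1.108 Ω
Step 3 — Parallel combination: 1/Z_total = 1/R + 1/L + 1/C; Z_total = 0.009563 - j1.124 Ω = 1.124∠-89.5° Ω.
Step 4 — Source phasor: V = 154∠-111.4° V = -56.19 - j143.4 V.
Step 5 — Current: I = V / Z = 127.2 - j51.1 A = 137.1∠-21.9° A.
Step 6 — Complex power: S = V·I* = 179.7 - j2.111e+04 VA.
Step 7 — Real power: P = Re(S) = 179.7 W.
Step 8 — Reactive power: Q = Im(S) = -2.111e+04 VAR.
Step 9 — Apparent power: |S| = 2.111e+04 VA.
Step 10 — Power factor: PF = P/|S| = 0.008512 (leading).

(a) P = 179.7 W  (b) Q = -2.111e+04 VAR  (c) S = 2.111e+04 VA  (d) PF = 0.008512 (leading)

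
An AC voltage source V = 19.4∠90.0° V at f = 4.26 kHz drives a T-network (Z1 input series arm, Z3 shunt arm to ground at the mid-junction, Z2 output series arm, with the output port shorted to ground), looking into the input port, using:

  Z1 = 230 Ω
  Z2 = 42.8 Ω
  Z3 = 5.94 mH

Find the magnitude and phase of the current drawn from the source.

Step 1 — Angular frequency: ω = 2π·f = 2π·4260 = 2.677e+04 rad/s.
Step 2 — Component impedances:
  Z1: Z = R = 230 Ω
  Z2: Z = R = 42.8 Ω
  Z3: Z = jωL = j·2.677e+04·0.00594 = 0 + j159 Ω
Step 3 — With the output port shorted to ground, the output series arm Z2 runs from the junction to ground; the shunt arm Z3 also runs from the junction to ground. They appear in parallel: Z3 || Z2 = 39.91 + j10.74 Ω.
Step 4 — Series with input arm Z1: Z_in = Z1 + (Z3 || Z2) = 269.9 + j10.74 Ω = 270.1∠2.3° Ω.
Step 5 — Source phasor: V = 19.4∠90.0° V = 0 + j19.4 V.
Step 6 — Ohm's law: I = V / Z_total = (0 + j19.4) / (269.9 + j10.74) = 0.002856 + j0.07176 A.
Step 7 — Convert to polar: |I| = 0.07182 A, ∠I = 87.7°.

I = 0.07182∠87.7° A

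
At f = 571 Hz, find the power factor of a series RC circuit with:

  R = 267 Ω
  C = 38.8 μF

Step 1 — Angular frequency: ω = 2π·f = 2π·571 = 3588 rad/s.
Step 2 — Component impedances:
  R: Z = R = 267 Ω
  C: Z = 1/(jωC) = -j/(ω·C) = 0 - j7.184 Ω
Step 3 — Series combination: Z_total = R + C = 267 - j7.184 Ω = 267.1∠-1.5° Ω.
Step 4 — Power factor: PF = cos(φ) = Re(Z)/|Z| = 267/267.1 = 0.9996.
Step 5 — Type: Im(Z) = -7.184 ⇒ leading (phase φ = -1.5°).

PF = 0.9996 (leading, φ = -1.5°)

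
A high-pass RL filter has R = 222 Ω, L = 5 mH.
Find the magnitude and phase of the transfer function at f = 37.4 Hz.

Step 1 — Angular frequency: ω = 2π·37.4 = 235 rad/s.
Step 2 — Transfer function: H(jω) = jωL/(R + jωL).
Step 3 — Numerator jωL = j·1.175; denominator R + jωL = 222 + j1.175.
Step 4 — H = 2.801e-05 + j0.005292.
Step 5 — Magnitude: |H| = 0.005293 (-45.5 dB); phase: φ = 89.7°.

|H| = 0.005293 (-45.5 dB), φ = 89.7°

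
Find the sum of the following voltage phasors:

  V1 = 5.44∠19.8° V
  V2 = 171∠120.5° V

Step 1 — Convert each phasor to rectangular form:
  V1 = 5.44·(cos(19.8°) + j·sin(19.8°)) = 5.118 + j1.843 V
  V2 = 171·(cos(120.5°) + j·sin(120.5°)) = -86.79 + j147.3 V
Step 2 — Sum components: V_total = -81.67 + j149.2 V.
Step 3 — Convert to polar: |V_total| = 170.1 V, ∠V_total = 118.7°.

V_total = 170.1∠118.7° V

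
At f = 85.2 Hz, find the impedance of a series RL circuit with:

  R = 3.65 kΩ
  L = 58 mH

Step 1 — Angular frequency: ω = 2π·f = 2π·85.2 = 535.3 rad/s.
Step 2 — Component impedances:
  R: Z = R = 3650 Ω
  L: Z = jωL = j·535.3·0.058 = 0 + j31.05 Ω
Step 3 — Series combination: Z_total = R + L = 3650 + j31.05 Ω = 3650∠0.5° Ω.

Z = 3650 + j31.05 Ω = 3650∠0.5° Ω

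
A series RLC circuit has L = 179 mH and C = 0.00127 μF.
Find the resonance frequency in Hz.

Step 1 — Resonance condition Im(Z)=0 gives ω₀ = 1/√(LC).
Step 2 — ω₀ = 1/√(0.179·1.27e-09) = 6.632e+04 rad/s.
Step 3 — f₀ = ω₀/(2π) = 1.056e+04 Hz.

f₀ = 1.056e+04 Hz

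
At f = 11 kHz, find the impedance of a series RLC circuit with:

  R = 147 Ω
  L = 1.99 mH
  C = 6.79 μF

Step 1 — Angular frequency: ω = 2π·f = 2π·1.1e+04 = 6.912e+04 rad/s.
Step 2 — Component impedances:
  R: Z = R = 147 Ω
  L: Z = jωL = j·6.912e+04·0.00199 = 0 + j137.5 Ω
  C: Z = 1/(jωC) = -j/(ω·C) = 0 - j2.131 Ω
Step 3 — Series combination: Z_total = R + L + C = 147 + j135.4 Ω = 199.9∠42.6° Ω.

Z = 147 + j135.4 Ω = 199.9∠42.6° Ω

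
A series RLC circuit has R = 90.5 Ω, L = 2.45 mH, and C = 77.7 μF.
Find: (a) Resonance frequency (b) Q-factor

Step 1 — Resonance condition Im(Z)=0 gives ω₀ = 1/√(LC).
Step 2 — ω₀ = 1/√(0.00245·7.77e-05) = 2292 rad/s.
Step 3 — f₀ = ω₀/(2π) = 364.8 Hz.
Step 4 — Series Q: Q = ω₀L/R = 2292·0.00245/90.5 = 0.06205.

(a) f₀ = 364.8 Hz  (b) Q = 0.06205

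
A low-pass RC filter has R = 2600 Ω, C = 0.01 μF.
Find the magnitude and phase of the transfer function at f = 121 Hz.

Step 1 — Angular frequency: ω = 2π·121 = 760.3 rad/s.
Step 2 — Transfer function: H(jω) = 1/(1 + jωRC).
Step 3 — Denominator: 1 + jωRC = 1 + j·760.3·2600·1e-08 = 1 + j0.01977.
Step 4 — H = 0.9996 - j0.01976.
Step 5 — Magnitude: |H| = 0.9998 (-0.0 dB); phase: φ = -1.1°.

|H| = 0.9998 (-0.0 dB), φ = -1.1°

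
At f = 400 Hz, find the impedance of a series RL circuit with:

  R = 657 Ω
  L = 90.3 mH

Step 1 — Angular frequency: ω = 2π·f = 2π·400 = 2513 rad/s.
Step 2 — Component impedances:
  R: Z = R = 657 Ω
  L: Z = jωL = j·2513·0.0903 = 0 + j226.9 Ω
Step 3 — Series combination: Z_total = R + L = 657 + j226.9 Ω = 695.1∠19.1° Ω.

Z = 657 + j226.9 Ω = 695.1∠19.1° Ω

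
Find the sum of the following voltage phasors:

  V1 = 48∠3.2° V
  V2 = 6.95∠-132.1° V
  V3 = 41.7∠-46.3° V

Step 1 — Convert each phasor to rectangular form:
  V1 = 48·(cos(3.2°) + j·sin(3.2°)) = 47.93 + j2.679 V
  V2 = 6.95·(cos(-132.1°) + j·sin(-132.1°)) = -4.659 - j5.157 V
  V3 = 41.7·(cos(-46.3°) + j·sin(-46.3°)) = 28.81 - j30.15 V
Step 2 — Sum components: V_total = 72.08 - j32.63 V.
Step 3 — Convert to polar: |V_total| = 79.12 V, ∠V_total = -24.4°.

V_total = 79.12∠-24.4° V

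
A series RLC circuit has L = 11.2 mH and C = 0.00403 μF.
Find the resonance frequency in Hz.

Step 1 — Resonance condition Im(Z)=0 gives ω₀ = 1/√(LC).
Step 2 — ω₀ = 1/√(0.0112·4.03e-09) = 1.488e+05 rad/s.
Step 3 — f₀ = ω₀/(2π) = 2.369e+04 Hz.

f₀ = 2.369e+04 Hz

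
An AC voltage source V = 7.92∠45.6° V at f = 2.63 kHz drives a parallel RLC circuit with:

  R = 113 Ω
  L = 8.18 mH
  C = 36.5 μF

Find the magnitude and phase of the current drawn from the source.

Step 1 — Angular frequency: ω = 2π·f = 2π·2630 = 1.652e+04 rad/s.
Step 2 — Component impedances:
  R: Z = R = 113 Ω
  L: Z = jωL = j·1.652e+04·0.00818 = 0 + j135.2 Ω
  C: Z = 1/(jωC) = -j/(ω·C) = 0 - j1.658 Ω
Step 3 — Parallel combination: 1/Z_total = 1/R + 1/L + 1/C; Z_total = 0.02493 - j1.678 Ω = 1.678∠-89.1° Ω.
Step 4 — Source phasor: V = 7.92∠45.6° V = 5.541 + j5.659 V.
Step 5 — Ohm's law: I = V / Z_total = (5.541 + j5.659) / (0.02493 - j1.678) = -3.322 + j3.351 A.
Step 6 — Convert to polar: |I| = 4.719 A, ∠I = 134.7°.

I = 4.719∠134.7° A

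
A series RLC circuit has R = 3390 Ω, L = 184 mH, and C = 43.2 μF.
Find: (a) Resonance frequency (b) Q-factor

Step 1 — Resonance condition Im(Z)=0 gives ω₀ = 1/√(LC).
Step 2 — ω₀ = 1/√(0.184·4.32e-05) = 354.7 rad/s.
Step 3 — f₀ = ω₀/(2π) = 56.45 Hz.
Step 4 — Series Q: Q = ω₀L/R = 354.7·0.184/3390 = 0.01925.

(a) f₀ = 56.45 Hz  (b) Q = 0.01925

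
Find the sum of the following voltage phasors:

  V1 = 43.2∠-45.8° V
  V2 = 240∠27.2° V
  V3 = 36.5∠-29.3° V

Step 1 — Convert each phasor to rectangular form:
  V1 = 43.2·(cos(-45.8°) + j·sin(-45.8°)) = 30.12 - j30.97 V
  V2 = 240·(cos(27.2°) + j·sin(27.2°)) = 213.5 + j109.7 V
  V3 = 36.5·(cos(-29.3°) + j·sin(-29.3°)) = 31.83 - j17.86 V
Step 2 — Sum components: V_total = 275.4 + j60.87 V.
Step 3 — Convert to polar: |V_total| = 282.1 V, ∠V_total = 12.5°.

V_total = 282.1∠12.5° V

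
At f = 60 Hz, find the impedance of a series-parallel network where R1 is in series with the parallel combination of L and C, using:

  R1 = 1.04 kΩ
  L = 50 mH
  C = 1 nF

Step 1 — Angular frequency: ω = 2π·f = 2π·60 = 377 rad/s.
Step 2 — Component impedances:
  R1: Z = R = 1040 Ω
  L: Z = jωL = j·377·0.05 = 0 + j18.85 Ω
  C: Z = 1/(jωC) = -j/(ω·C) = 0 - j2.653e+06 Ω
Step 3 — Parallel branch: L || C = 1/(1/L + 1/C) = 0 + j18.85 Ω.
Step 4 — Series with R1: Z_total = R1 + (L || C) = 1040 + j18.85 Ω = 1040∠1.0° Ω.

Z = 1040 + j18.85 Ω = 1040∠1.0° Ω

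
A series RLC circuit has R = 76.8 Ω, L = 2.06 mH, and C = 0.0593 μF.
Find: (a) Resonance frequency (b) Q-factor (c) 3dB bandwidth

Step 1 — Resonance: ω₀ = 1/√(LC) = 1/√(0.00206·5.93e-08) = 9.048e+04 rad/s.
Step 2 — f₀ = ω₀/(2π) = 1.44e+04 Hz.
Step 3 — Series Q: Q = ω₀L/R = 9.048e+04·0.00206/76.8 = 2.427.
Step 4 — Bandwidth: Δω = ω₀/Q = 3.728e+04 rad/s; BW = Δω/(2π) = 5934 Hz.

(a) f₀ = 1.44e+04 Hz  (b) Q = 2.427  (c) BW = 5934 Hz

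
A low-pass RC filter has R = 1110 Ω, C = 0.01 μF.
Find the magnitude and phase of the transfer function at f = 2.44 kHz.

Step 1 — Angular frequency: ω = 2π·2440 = 1.533e+04 rad/s.
Step 2 — Transfer function: H(jω) = 1/(1 + jωRC).
Step 3 — Denominator: 1 + jωRC = 1 + j·1.533e+04·1110·1e-08 = 1 + j0.1702.
Step 4 — H = 0.9719 - j0.1654.
Step 5 — Magnitude: |H| = 0.9858 (-0.1 dB); phase: φ = -9.7°.

|H| = 0.9858 (-0.1 dB), φ = -9.7°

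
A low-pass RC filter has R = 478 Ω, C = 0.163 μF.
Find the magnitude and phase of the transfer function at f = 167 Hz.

Step 1 — Angular frequency: ω = 2π·167 = 1049 rad/s.
Step 2 — Transfer function: H(jω) = 1/(1 + jωRC).
Step 3 — Denominator: 1 + jωRC = 1 + j·1049·478·1.63e-07 = 1 + j0.08175.
Step 4 — H = 0.9934 - j0.08121.
Step 5 — Magnitude: |H| = 0.9967 (-0.0 dB); phase: φ = -4.7°.

|H| = 0.9967 (-0.0 dB), φ = -4.7°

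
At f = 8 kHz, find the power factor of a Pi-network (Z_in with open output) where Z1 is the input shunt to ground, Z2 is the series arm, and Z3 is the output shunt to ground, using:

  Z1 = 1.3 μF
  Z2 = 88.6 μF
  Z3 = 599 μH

Step 1 — Angular frequency: ω = 2π·f = 2π·8000 = 5.027e+04 rad/s.
Step 2 — Component impedances:
  Z1: Z = 1/(jωC) = -j/(ω·C) = 0 - j15.3 Ω
  Z2: Z = 1/(jωC) = -j/(ω·C) = 0 - j0.2245 Ω
  Z3: Z = jωL = j·5.027e+04·0.000599 = 0 + j30.11 Ω
Step 3 — With open output, the series arm Z2 and the output shunt Z3 appear in series to ground: Z2 + Z3 = 0 + j29.88 Ω.
Step 4 — Parallel with input shunt Z1: Z_in = Z1 || (Z2 + Z3) = 0 - j31.36 Ω = 31.36∠-90.0° Ω.
Step 5 — Power factor: PF = cos(φ) = Re(Z)/|Z| = 0/31.36 = 0.
Step 6 — Type: Im(Z) = -31.36 ⇒ leading (phase φ = -90.0°).

PF = 0 (leading, φ = -90.0°)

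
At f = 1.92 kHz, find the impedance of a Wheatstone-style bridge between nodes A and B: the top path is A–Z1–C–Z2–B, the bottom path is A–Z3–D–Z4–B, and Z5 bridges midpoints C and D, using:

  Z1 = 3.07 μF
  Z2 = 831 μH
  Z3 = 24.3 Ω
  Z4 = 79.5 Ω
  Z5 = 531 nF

Step 1 — Angular frequency: ω = 2π·f = 2π·1920 = 1.206e+04 rad/s.
Step 2 — Component impedances:
  Z1: Z = 1/(jωC) = -j/(ω·C) = 0 - j27 Ω
  Z2: Z = jωL = j·1.206e+04·0.000831 = 0 + j10.02 Ω
  Z3: Z = R = 24.3 Ω
  Z4: Z = R = 79.5 Ω
  Z5: Z = 1/(jωC) = -j/(ω·C) = 0 - j156.1 Ω
Step 3 — Bridge requires nodal analysis (the Z5 bridge couples midpoints C and D, so the two paths cannot be reduced to a simple series/parallel combination). Setting node B to ground and injecting 1 A at node A, the 3-node admittance system at A, C, D solves to V_A = Z_AB = 2.147 - j13.59 Ω = 13.76∠-81.0° Ω.

Z = 2.147 - j13.59 Ω = 13.76∠-81.0° Ω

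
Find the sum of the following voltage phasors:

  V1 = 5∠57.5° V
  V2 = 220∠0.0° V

Step 1 — Convert each phasor to rectangular form:
  V1 = 5·(cos(57.5°) + j·sin(57.5°)) = 2.686 + j4.217 V
  V2 = 220·(cos(0.0°) + j·sin(0.0°)) = 220 V
Step 2 — Sum components: V_total = 222.7 + j4.217 V.
Step 3 — Convert to polar: |V_total| = 222.7 V, ∠V_total = 1.1°.

V_total = 222.7∠1.1° V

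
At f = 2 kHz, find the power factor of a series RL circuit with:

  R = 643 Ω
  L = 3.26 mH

Step 1 — Angular frequency: ω = 2π·f = 2π·2000 = 1.257e+04 rad/s.
Step 2 — Component impedances:
  R: Z = R = 643 Ω
  L: Z = jωL = j·1.257e+04·0.00326 = 0 + j40.97 Ω
Step 3 — Series combination: Z_total = R + L = 643 + j40.97 Ω = 644.3∠3.6° Ω.
Step 4 — Power factor: PF = cos(φ) = Re(Z)/|Z| = 643/644.3 = 0.998.
Step 5 — Type: Im(Z) = 40.97 ⇒ lagging (phase φ = 3.6°).

PF = 0.998 (lagging, φ = 3.6°)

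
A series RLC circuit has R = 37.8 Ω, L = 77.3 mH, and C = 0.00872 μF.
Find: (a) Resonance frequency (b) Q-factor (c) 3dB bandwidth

Step 1 — Resonance: ω₀ = 1/√(LC) = 1/√(0.0773·8.72e-09) = 3.852e+04 rad/s.
Step 2 — f₀ = ω₀/(2π) = 6130 Hz.
Step 3 — Series Q: Q = ω₀L/R = 3.852e+04·0.0773/37.8 = 78.77.
Step 4 — Bandwidth: Δω = ω₀/Q = 489 rad/s; BW = Δω/(2π) = 77.83 Hz.

(a) f₀ = 6130 Hz  (b) Q = 78.77  (c) BW = 77.83 Hz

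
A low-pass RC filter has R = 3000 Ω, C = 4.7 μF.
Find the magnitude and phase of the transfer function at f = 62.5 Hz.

Step 1 — Angular frequency: ω = 2π·62.5 = 392.7 rad/s.
Step 2 — Transfer function: H(jω) = 1/(1 + jωRC).
Step 3 — Denominator: 1 + jωRC = 1 + j·392.7·3000·4.7e-06 = 1 + j5.537.
Step 4 — H = 0.03159 - j0.1749.
Step 5 — Magnitude: |H| = 0.1777 (-15.0 dB); phase: φ = -79.8°.

|H| = 0.1777 (-15.0 dB), φ = -79.8°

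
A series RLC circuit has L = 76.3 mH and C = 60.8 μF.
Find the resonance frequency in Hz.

Step 1 — Resonance condition Im(Z)=0 gives ω₀ = 1/√(LC).
Step 2 — ω₀ = 1/√(0.0763·6.08e-05) = 464.3 rad/s.
Step 3 — f₀ = ω₀/(2π) = 73.89 Hz.

f₀ = 73.89 Hz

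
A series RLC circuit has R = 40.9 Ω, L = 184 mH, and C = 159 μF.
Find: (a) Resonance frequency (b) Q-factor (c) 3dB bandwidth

Step 1 — Resonance condition Im(Z)=0 gives ω₀ = 1/√(LC).
Step 2 — ω₀ = 1/√(0.184·0.000159) = 184.9 rad/s.
Step 3 — f₀ = ω₀/(2π) = 29.42 Hz.
Step 4 — Series Q: Q = ω₀L/R = 184.9·0.184/40.9 = 0.8317.
Step 5 — 3dB bandwidth: Δω = ω₀/Q = 222.3 rad/s; BW = Δω/(2π) = 35.38 Hz.

(a) f₀ = 29.42 Hz  (b) Q = 0.8317  (c) BW = 35.38 Hz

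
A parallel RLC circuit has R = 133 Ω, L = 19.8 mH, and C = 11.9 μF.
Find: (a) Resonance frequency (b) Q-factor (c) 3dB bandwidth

Step 1 — Resonance: ω₀ = 1/√(LC) = 1/√(0.0198·1.19e-05) = 2060 rad/s.
Step 2 — f₀ = ω₀/(2π) = 327.9 Hz.
Step 3 — Parallel Q: Q = R/(ω₀L) = 133/(2060·0.0198) = 3.261.
Step 4 — Bandwidth: Δω = ω₀/Q = 631.8 rad/s; BW = Δω/(2π) = 100.6 Hz.

(a) f₀ = 327.9 Hz  (b) Q = 3.261  (c) BW = 100.6 Hz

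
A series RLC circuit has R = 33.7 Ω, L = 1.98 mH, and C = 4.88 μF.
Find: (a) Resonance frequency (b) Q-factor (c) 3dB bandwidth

Step 1 — Resonance condition Im(Z)=0 gives ω₀ = 1/√(LC).
Step 2 — ω₀ = 1/√(0.00198·4.88e-06) = 1.017e+04 rad/s.
Step 3 — f₀ = ω₀/(2π) = 1619 Hz.
Step 4 — Series Q: Q = ω₀L/R = 1.017e+04·0.00198/33.7 = 0.5977.
Step 5 — 3dB bandwidth: Δω = ω₀/Q = 1.702e+04 rad/s; BW = Δω/(2π) = 2709 Hz.

(a) f₀ = 1619 Hz  (b) Q = 0.5977  (c) BW = 2709 Hz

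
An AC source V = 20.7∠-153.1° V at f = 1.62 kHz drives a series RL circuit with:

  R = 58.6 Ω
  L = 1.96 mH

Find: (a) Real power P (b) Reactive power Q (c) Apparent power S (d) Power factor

Step 1 — Angular frequency: ω = 2π·f = 2π·1620 = 1.018e+04 rad/s.
Step 2 — Component impedances:
  R: Z = R = 58.6 Ω
  L: Z = jωL = j·1.018e+04·0.00196 = 0 + j19.95 Ω
Step 3 — Series combination: Z_total = R + L = 58.6 + j19.95 Ω = 61.9∠18.8° Ω.
Step 4 — Source phasor: V = 20.7∠-153.1° V = -18.46 - j9.365 V.
Step 5 — Current: I = V / Z = -0.3311 - j0.04711 A = 0.3344∠-171.9° A.
Step 6 — Complex power: S = V·I* = 6.553 + j2.231 VA.
Step 7 — Real power: P = Re(S) = 6.553 W.
Step 8 — Reactive power: Q = Im(S) = 2.231 VAR.
Step 9 — Apparent power: |S| = 6.922 VA.
Step 10 — Power factor: PF = P/|S| = 0.9466 (lagging).

(a) P = 6.553 W  (b) Q = 2.231 VAR  (c) S = 6.922 VA  (d) PF = 0.9466 (lagging)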